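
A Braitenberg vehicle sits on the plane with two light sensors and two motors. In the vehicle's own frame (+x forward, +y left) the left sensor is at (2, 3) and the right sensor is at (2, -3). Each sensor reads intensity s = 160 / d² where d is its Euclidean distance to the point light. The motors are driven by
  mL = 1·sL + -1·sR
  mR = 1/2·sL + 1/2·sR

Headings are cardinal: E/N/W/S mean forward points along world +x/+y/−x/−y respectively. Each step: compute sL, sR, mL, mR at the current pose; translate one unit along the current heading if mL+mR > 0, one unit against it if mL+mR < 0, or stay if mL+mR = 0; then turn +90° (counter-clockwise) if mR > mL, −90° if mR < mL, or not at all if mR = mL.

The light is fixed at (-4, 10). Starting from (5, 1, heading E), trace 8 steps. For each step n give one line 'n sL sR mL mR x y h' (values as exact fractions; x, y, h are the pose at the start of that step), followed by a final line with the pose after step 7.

n=0: pose=(5,1,E); sL=160/157, sR=32/53; mL=3456/8321, mR=6752/8321; mL+mR=10208/8321 → advance +1; mR−mL=3296/8321 → turn +1·90°
n=1: pose=(6,1,N); sL=80/49, sR=80/109; mL=4800/5341, mR=6320/5341; mL+mR=11120/5341 → advance +1; mR−mL=1520/5341 → turn +1·90°
n=2: pose=(6,2,W); sL=32/37, sR=160/89; mL=-3072/3293, mR=4384/3293; mL+mR=1312/3293 → advance +1; mR−mL=7456/3293 → turn +1·90°
n=3: pose=(5,2,S); sL=40/61, sR=20/17; mL=-540/1037, mR=950/1037; mL+mR=410/1037 → advance +1; mR−mL=1490/1037 → turn +1·90°
n=4: pose=(5,1,E); sL=160/157, sR=32/53; mL=3456/8321, mR=6752/8321; mL+mR=10208/8321 → advance +1; mR−mL=3296/8321 → turn +1·90°
n=5: pose=(6,1,N); sL=80/49, sR=80/109; mL=4800/5341, mR=6320/5341; mL+mR=11120/5341 → advance +1; mR−mL=1520/5341 → turn +1·90°
n=6: pose=(6,2,W); sL=32/37, sR=160/89; mL=-3072/3293, mR=4384/3293; mL+mR=1312/3293 → advance +1; mR−mL=7456/3293 → turn +1·90°
n=7: pose=(5,2,S); sL=40/61, sR=20/17; mL=-540/1037, mR=950/1037; mL+mR=410/1037 → advance +1; mR−mL=1490/1037 → turn +1·90°

0 160/157 32/53 3456/8321 6752/8321 5 1 E
1 80/49 80/109 4800/5341 6320/5341 6 1 N
2 32/37 160/89 -3072/3293 4384/3293 6 2 W
3 40/61 20/17 -540/1037 950/1037 5 2 S
4 160/157 32/53 3456/8321 6752/8321 5 1 E
5 80/49 80/109 4800/5341 6320/5341 6 1 N
6 32/37 160/89 -3072/3293 4384/3293 6 2 W
7 40/61 20/17 -540/1037 950/1037 5 2 S
final 5 1 E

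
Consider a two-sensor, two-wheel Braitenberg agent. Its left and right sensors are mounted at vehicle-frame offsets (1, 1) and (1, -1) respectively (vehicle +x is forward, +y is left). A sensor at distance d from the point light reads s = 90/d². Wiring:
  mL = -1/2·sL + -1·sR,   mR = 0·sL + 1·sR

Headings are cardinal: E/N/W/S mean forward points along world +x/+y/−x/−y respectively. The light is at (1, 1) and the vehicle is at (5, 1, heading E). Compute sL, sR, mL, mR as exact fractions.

left sensor world pos  = (6, 2); dL² = 26
right sensor world pos = (6, 0); dR² = 26
sL = 90/26 = 45/13
sR = 90/26 = 45/13
mL = -1/2·sL + -1·sR = -135/26
mR = 0·sL + 1·sR = 45/13

45/13 45/13 -135/26 45/13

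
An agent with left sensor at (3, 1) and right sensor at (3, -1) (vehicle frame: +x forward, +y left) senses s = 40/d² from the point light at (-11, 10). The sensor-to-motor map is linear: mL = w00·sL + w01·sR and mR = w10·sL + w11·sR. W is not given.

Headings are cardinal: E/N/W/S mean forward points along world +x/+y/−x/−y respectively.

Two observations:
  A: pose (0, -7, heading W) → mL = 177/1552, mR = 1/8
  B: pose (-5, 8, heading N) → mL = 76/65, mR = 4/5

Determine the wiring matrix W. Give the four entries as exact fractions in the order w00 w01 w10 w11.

obs A: pose=(0,-7,W) → sL=10/97, sR=1/8, mL=177/1552, mR=1/8
obs B: pose=(-5,8,N) → sL=20/13, sR=4/5, mL=76/65, mR=4/5
sensor matrix S = [[10/97, 1/8], [20/13, 4/5]]; det S = -277/2522
solve [mL_A; mL_B] = S·[w00; w01] and [mR_A; mR_B] = S·[w10; w11]:
  w00 = 1/2, w01 = 1/2, w10 = 0, w11 = 1

1/2 1/2 0 1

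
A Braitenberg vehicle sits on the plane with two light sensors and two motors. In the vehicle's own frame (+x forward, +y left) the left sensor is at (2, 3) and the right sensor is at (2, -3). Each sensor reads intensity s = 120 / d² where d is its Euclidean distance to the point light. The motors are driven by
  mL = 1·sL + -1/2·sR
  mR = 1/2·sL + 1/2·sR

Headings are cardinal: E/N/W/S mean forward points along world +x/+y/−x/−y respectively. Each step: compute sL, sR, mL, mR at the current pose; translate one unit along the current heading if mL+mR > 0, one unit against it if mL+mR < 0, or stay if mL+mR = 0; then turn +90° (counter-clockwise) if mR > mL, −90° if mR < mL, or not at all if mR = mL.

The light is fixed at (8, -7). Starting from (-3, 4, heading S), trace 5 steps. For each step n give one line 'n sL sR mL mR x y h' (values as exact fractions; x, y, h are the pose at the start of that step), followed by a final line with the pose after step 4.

0 24/29 120/277 4908/8033 5064/8033 -3 4 S
1 12/25 12/13 6/325 228/325 -3 3 E
2 120/313 120/193 4380/60409 30360/60409 -2 3 N
3 15/26 6/17 177/442 411/884 -2 4 W
4 24/29 120/277 4908/8033 5064/8033 -3 4 S
final -3 3 E

n=0: pose=(-3,4,S); sL=24/29, sR=120/277; mL=4908/8033, mR=5064/8033; mL+mR=36/29 → advance +1; mR−mL=156/8033 → turn +1·90°
n=1: pose=(-3,3,E); sL=12/25, sR=12/13; mL=6/325, mR=228/325; mL+mR=18/25 → advance +1; mR−mL=222/325 → turn +1·90°
n=2: pose=(-2,3,N); sL=120/313, sR=120/193; mL=4380/60409, mR=30360/60409; mL+mR=180/313 → advance +1; mR−mL=25980/60409 → turn +1·90°
n=3: pose=(-2,4,W); sL=15/26, sR=6/17; mL=177/442, mR=411/884; mL+mR=45/52 → advance +1; mR−mL=57/884 → turn +1·90°
n=4: pose=(-3,4,S); sL=24/29, sR=120/277; mL=4908/8033, mR=5064/8033; mL+mR=36/29 → advance +1; mR−mL=156/8033 → turn +1·90°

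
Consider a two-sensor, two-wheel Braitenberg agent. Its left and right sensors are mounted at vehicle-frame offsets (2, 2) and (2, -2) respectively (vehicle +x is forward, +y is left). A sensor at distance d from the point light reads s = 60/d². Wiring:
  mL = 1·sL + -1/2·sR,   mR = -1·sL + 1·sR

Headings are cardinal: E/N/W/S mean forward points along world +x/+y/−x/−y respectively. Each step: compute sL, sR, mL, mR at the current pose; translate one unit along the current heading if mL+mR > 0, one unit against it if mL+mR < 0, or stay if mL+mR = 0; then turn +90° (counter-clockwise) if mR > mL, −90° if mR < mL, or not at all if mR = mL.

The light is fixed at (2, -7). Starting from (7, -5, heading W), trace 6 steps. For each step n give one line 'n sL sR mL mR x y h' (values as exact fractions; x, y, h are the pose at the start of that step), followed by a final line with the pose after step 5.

0 20/3 12/5 82/15 -64/15 7 -5 W
1 3 15/13 63/26 -24/13 6 -5 N
2 60/61 60/37 390/2257 1440/2257 6 -4 E
3 30/17 30/37 855/629 -600/629 7 -4 N
4 12/17 60/53 126/901 384/901 7 -3 E
5 15/13 3/5 111/130 -36/65 8 -3 N
final 8 -2 E

n=0: pose=(7,-5,W); sL=20/3, sR=12/5; mL=82/15, mR=-64/15; mL+mR=6/5 → advance +1; mR−mL=-146/15 → turn -1·90°
n=1: pose=(6,-5,N); sL=3, sR=15/13; mL=63/26, mR=-24/13; mL+mR=15/26 → advance +1; mR−mL=-111/26 → turn -1·90°
n=2: pose=(6,-4,E); sL=60/61, sR=60/37; mL=390/2257, mR=1440/2257; mL+mR=30/37 → advance +1; mR−mL=1050/2257 → turn +1·90°
n=3: pose=(7,-4,N); sL=30/17, sR=30/37; mL=855/629, mR=-600/629; mL+mR=15/37 → advance +1; mR−mL=-1455/629 → turn -1·90°
n=4: pose=(7,-3,E); sL=12/17, sR=60/53; mL=126/901, mR=384/901; mL+mR=30/53 → advance +1; mR−mL=258/901 → turn +1·90°
n=5: pose=(8,-3,N); sL=15/13, sR=3/5; mL=111/130, mR=-36/65; mL+mR=3/10 → advance +1; mR−mL=-183/130 → turn -1·90°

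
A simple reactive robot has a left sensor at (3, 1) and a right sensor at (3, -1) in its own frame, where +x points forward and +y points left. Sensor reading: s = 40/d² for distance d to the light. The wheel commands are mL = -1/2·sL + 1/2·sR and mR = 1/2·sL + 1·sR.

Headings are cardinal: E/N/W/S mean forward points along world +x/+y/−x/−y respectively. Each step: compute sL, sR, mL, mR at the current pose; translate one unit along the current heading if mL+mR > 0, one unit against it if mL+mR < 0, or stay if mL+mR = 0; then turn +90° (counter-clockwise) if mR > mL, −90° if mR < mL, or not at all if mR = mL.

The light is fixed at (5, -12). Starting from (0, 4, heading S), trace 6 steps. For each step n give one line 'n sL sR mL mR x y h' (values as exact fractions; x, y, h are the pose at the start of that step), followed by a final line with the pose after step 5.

n=0: pose=(0,4,S); sL=8/37, sR=8/41; mL=-16/1517, mR=460/1517; mL+mR=12/41 → advance +1; mR−mL=476/1517 → turn +1·90°
n=1: pose=(0,3,E); sL=2/13, sR=1/5; mL=3/130, mR=18/65; mL+mR=3/10 → advance +1; mR−mL=33/130 → turn +1·90°
n=2: pose=(1,3,N); sL=40/349, sR=40/333; mL=320/116217, mR=20620/116217; mL+mR=20/111 → advance +1; mR−mL=20300/116217 → turn +1·90°
n=3: pose=(1,4,W); sL=20/137, sR=20/169; mL=-320/23153, mR=4430/23153; mL+mR=30/169 → advance +1; mR−mL=4750/23153 → turn +1·90°
n=4: pose=(0,4,S); sL=8/37, sR=8/41; mL=-16/1517, mR=460/1517; mL+mR=12/41 → advance +1; mR−mL=476/1517 → turn +1·90°
n=5: pose=(0,3,E); sL=2/13, sR=1/5; mL=3/130, mR=18/65; mL+mR=3/10 → advance +1; mR−mL=33/130 → turn +1·90°

0 8/37 8/41 -16/1517 460/1517 0 4 S
1 2/13 1/5 3/130 18/65 0 3 E
2 40/349 40/333 320/116217 20620/116217 1 3 N
3 20/137 20/169 -320/23153 4430/23153 1 4 W
4 8/37 8/41 -16/1517 460/1517 0 4 S
5 2/13 1/5 3/130 18/65 0 3 E
final 1 3 N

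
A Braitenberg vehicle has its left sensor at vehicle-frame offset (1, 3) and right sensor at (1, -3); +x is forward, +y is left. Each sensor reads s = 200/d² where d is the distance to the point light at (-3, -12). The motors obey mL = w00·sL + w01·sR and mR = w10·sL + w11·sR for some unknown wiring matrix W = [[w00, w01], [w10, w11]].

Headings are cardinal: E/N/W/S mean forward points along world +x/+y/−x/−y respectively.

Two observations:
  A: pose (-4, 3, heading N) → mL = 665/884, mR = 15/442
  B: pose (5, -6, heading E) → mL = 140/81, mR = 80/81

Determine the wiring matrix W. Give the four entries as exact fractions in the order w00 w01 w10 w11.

obs A: pose=(-4,3,N) → sL=25/34, sR=10/13, mL=665/884, mR=15/442
obs B: pose=(5,-6,E) → sL=100/81, sR=20/9, mL=140/81, mR=80/81
sensor matrix S = [[25/34, 10/13], [100/81, 20/9]]; det S = 12250/17901
solve [mL_A; mL_B] = S·[w00; w01] and [mR_A; mR_B] = S·[w10; w11]:
  w00 = 1/2, w01 = 1/2, w10 = -1, w11 = 1

1/2 1/2 -1 1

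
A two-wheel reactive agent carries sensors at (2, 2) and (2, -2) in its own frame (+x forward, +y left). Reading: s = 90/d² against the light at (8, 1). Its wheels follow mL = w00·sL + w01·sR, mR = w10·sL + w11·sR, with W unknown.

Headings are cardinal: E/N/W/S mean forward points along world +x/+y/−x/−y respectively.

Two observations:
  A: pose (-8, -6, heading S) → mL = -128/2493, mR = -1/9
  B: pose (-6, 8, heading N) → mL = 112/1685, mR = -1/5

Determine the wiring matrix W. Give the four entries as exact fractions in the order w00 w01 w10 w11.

obs A: pose=(-8,-6,S) → sL=90/277, sR=2/9, mL=-128/2493, mR=-1/9
obs B: pose=(-6,8,N) → sL=90/337, sR=2/5, mL=112/1685, mR=-1/5
sensor matrix S = [[90/277, 2/9], [90/337, 2/5]]; det S = 6592/93349
solve [mL_A; mL_B] = S·[w00; w01] and [mR_A; mR_B] = S·[w10; w11]:
  w00 = -1/2, w01 = 1/2, w10 = 0, w11 = -1/2

-1/2 1/2 0 -1/2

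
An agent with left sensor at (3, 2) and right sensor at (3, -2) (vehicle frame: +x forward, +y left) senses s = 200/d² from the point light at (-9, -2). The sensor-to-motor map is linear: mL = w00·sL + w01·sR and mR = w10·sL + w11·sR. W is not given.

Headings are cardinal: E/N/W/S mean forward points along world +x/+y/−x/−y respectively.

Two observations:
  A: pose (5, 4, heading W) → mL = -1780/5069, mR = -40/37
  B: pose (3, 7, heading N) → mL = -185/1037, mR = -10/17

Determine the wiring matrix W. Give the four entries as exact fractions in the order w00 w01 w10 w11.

obs A: pose=(5,4,W) → sL=200/137, sR=40/37, mL=-1780/5069, mR=-40/37
obs B: pose=(3,7,N) → sL=50/61, sR=10/17, mL=-185/1037, mR=-10/17
sensor matrix S = [[200/137, 40/37], [50/61, 10/17]]; det S = -144000/5256553
solve [mL_A; mL_B] = S·[w00; w01] and [mR_A; mR_B] = S·[w10; w11]:
  w00 = 1/2, w01 = -1, w10 = 0, w11 = -1

1/2 -1 0 -1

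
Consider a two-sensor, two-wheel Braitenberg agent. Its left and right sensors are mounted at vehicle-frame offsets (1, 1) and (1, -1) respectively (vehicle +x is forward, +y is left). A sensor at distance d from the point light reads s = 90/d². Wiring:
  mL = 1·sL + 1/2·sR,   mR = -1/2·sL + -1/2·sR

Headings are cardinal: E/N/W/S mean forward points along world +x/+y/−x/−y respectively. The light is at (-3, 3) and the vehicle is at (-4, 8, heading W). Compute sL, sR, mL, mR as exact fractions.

left sensor world pos  = (-5, 7); dL² = 20
right sensor world pos = (-5, 9); dR² = 40
sL = 90/20 = 9/2
sR = 90/40 = 9/4
mL = 1·sL + 1/2·sR = 45/8
mR = -1/2·sL + -1/2·sR = -27/8

9/2 9/4 45/8 -27/8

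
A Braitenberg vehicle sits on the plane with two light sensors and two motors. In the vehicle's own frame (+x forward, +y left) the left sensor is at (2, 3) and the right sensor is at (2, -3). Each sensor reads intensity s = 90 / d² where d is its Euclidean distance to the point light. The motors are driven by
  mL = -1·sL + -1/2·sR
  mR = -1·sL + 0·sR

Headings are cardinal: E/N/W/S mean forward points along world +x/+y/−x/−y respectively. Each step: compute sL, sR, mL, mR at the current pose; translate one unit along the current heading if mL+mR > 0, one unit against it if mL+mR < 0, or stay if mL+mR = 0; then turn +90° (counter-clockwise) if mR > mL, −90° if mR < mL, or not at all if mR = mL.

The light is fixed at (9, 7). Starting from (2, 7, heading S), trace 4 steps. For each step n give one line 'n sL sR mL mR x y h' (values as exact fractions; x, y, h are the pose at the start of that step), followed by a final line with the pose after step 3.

0 9/2 45/52 -513/104 -9/2 2 7 S
1 90/41 90/29 -4455/1189 -90/41 2 8 E
2 9/13 45/17 -891/442 -9/13 1 8 N
3 90/109 90/109 -135/109 -90/109 1 7 W
final 2 7 S

n=0: pose=(2,7,S); sL=9/2, sR=45/52; mL=-513/104, mR=-9/2; mL+mR=-981/104 → advance -1; mR−mL=45/104 → turn +1·90°
n=1: pose=(2,8,E); sL=90/41, sR=90/29; mL=-4455/1189, mR=-90/41; mL+mR=-7065/1189 → advance -1; mR−mL=45/29 → turn +1·90°
n=2: pose=(1,8,N); sL=9/13, sR=45/17; mL=-891/442, mR=-9/13; mL+mR=-1197/442 → advance -1; mR−mL=45/34 → turn +1·90°
n=3: pose=(1,7,W); sL=90/109, sR=90/109; mL=-135/109, mR=-90/109; mL+mR=-225/109 → advance -1; mR−mL=45/109 → turn +1·90°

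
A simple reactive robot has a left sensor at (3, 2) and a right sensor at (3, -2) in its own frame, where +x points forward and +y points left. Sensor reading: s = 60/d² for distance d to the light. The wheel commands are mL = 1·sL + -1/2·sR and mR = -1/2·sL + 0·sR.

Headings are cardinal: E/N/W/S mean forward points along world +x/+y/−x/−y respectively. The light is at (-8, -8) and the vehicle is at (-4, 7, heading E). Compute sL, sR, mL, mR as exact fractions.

30/169 30/109 735/18421 -15/169

left sensor world pos  = (-1, 9); dL² = 338
right sensor world pos = (-1, 5); dR² = 218
sL = 60/338 = 30/169
sR = 60/218 = 30/109
mL = 1·sL + -1/2·sR = 735/18421
mR = -1/2·sL + 0·sR = -15/169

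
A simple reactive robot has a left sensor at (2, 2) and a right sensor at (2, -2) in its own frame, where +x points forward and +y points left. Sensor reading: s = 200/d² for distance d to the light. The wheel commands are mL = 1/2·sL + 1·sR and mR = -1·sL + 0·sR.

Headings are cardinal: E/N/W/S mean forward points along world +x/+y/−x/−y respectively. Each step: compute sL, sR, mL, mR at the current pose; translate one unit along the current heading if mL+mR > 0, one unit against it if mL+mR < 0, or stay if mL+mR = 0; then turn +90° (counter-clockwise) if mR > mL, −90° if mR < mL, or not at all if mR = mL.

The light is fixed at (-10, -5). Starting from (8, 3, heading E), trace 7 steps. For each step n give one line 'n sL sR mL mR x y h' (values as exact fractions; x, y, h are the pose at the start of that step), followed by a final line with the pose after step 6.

n=0: pose=(8,3,E); sL=2/5, sR=50/109; mL=359/545, mR=-2/5; mL+mR=141/545 → advance +1; mR−mL=-577/545 → turn -1·90°
n=1: pose=(9,3,S); sL=200/477, sR=8/13; mL=5116/6201, mR=-200/477; mL+mR=2516/6201 → advance +1; mR−mL=-2572/2067 → turn -1·90°
n=2: pose=(9,2,W); sL=100/157, sR=20/37; mL=4990/5809, mR=-100/157; mL+mR=1290/5809 → advance +1; mR−mL=-8690/5809 → turn -1·90°
n=3: pose=(8,2,N); sL=200/337, sR=200/481; mL=115500/162097, mR=-200/337; mL+mR=19300/162097 → advance +1; mR−mL=-211700/162097 → turn -1·90°
n=4: pose=(8,3,E); sL=2/5, sR=50/109; mL=359/545, mR=-2/5; mL+mR=141/545 → advance +1; mR−mL=-577/545 → turn -1·90°
n=5: pose=(9,3,S); sL=200/477, sR=8/13; mL=5116/6201, mR=-200/477; mL+mR=2516/6201 → advance +1; mR−mL=-2572/2067 → turn -1·90°
n=6: pose=(9,2,W); sL=100/157, sR=20/37; mL=4990/5809, mR=-100/157; mL+mR=1290/5809 → advance +1; mR−mL=-8690/5809 → turn -1·90°

0 2/5 50/109 359/545 -2/5 8 3 E
1 200/477 8/13 5116/6201 -200/477 9 3 S
2 100/157 20/37 4990/5809 -100/157 9 2 W
3 200/337 200/481 115500/162097 -200/337 8 2 N
4 2/5 50/109 359/545 -2/5 8 3 E
5 200/477 8/13 5116/6201 -200/477 9 3 S
6 100/157 20/37 4990/5809 -100/157 9 2 W
final 8 2 N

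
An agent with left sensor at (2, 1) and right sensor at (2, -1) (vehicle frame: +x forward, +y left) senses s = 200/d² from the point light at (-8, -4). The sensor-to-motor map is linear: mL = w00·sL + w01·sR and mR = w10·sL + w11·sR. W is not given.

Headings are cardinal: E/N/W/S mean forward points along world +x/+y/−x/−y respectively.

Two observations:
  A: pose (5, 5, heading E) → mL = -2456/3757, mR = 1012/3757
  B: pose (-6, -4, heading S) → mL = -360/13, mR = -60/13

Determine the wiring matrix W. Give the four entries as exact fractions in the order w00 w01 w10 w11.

-1/2 -1/2 1 -1/2

obs A: pose=(5,5,E) → sL=8/13, sR=200/289, mL=-2456/3757, mR=1012/3757
obs B: pose=(-6,-4,S) → sL=200/13, sR=40, mL=-360/13, mR=-60/13
sensor matrix S = [[8/13, 200/289], [200/13, 40]]; det S = 52480/3757
solve [mL_A; mL_B] = S·[w00; w01] and [mR_A; mR_B] = S·[w10; w11]:
  w00 = -1/2, w01 = -1/2, w10 = 1, w11 = -1/2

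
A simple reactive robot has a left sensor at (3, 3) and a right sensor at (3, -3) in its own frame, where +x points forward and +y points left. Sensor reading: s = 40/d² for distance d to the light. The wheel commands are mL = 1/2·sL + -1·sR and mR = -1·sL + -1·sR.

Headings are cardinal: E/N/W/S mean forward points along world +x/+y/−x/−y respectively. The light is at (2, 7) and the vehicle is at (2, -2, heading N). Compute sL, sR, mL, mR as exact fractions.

left sensor world pos  = (-1, 1); dL² = 45
right sensor world pos = (5, 1); dR² = 45
sL = 40/45 = 8/9
sR = 40/45 = 8/9
mL = 1/2·sL + -1·sR = -4/9
mR = -1·sL + -1·sR = -16/9

8/9 8/9 -4/9 -16/9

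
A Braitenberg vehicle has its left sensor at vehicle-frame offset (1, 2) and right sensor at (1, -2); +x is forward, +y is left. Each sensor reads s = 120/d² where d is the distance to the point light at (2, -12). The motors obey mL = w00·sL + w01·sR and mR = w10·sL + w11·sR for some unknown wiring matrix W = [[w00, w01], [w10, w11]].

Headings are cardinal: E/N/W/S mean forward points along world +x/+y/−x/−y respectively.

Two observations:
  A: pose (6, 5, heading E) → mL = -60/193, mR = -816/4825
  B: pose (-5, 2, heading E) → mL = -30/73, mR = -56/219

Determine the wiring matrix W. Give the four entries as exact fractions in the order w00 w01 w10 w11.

obs A: pose=(6,5,E) → sL=60/193, sR=12/25, mL=-60/193, mR=-816/4825
obs B: pose=(-5,2,E) → sL=30/73, sR=2/3, mL=-30/73, mR=-56/219
sensor matrix S = [[60/193, 12/25], [30/73, 2/3]]; det S = 704/70445
solve [mL_A; mL_B] = S·[w00; w01] and [mR_A; mR_B] = S·[w10; w11]:
  w00 = -1, w01 = 0, w10 = 1, w11 = -1

-1 0 1 -1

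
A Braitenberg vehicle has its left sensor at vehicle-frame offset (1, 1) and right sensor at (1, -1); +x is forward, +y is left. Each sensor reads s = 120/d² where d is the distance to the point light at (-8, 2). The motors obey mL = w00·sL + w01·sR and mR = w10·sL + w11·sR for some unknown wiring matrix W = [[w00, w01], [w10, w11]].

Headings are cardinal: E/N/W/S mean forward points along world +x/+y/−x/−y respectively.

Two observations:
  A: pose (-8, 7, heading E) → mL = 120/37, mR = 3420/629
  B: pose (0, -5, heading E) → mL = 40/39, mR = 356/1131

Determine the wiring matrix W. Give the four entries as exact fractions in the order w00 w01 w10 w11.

1 0 -1/2 1

obs A: pose=(-8,7,E) → sL=120/37, sR=120/17, mL=120/37, mR=3420/629
obs B: pose=(0,-5,E) → sL=40/39, sR=24/29, mL=40/39, mR=356/1131
sensor matrix S = [[120/37, 120/17], [40/39, 24/29]]; det S = -1080320/237133
solve [mL_A; mL_B] = S·[w00; w01] and [mR_A; mR_B] = S·[w10; w11]:
  w00 = 1, w01 = 0, w10 = -1/2, w11 = 1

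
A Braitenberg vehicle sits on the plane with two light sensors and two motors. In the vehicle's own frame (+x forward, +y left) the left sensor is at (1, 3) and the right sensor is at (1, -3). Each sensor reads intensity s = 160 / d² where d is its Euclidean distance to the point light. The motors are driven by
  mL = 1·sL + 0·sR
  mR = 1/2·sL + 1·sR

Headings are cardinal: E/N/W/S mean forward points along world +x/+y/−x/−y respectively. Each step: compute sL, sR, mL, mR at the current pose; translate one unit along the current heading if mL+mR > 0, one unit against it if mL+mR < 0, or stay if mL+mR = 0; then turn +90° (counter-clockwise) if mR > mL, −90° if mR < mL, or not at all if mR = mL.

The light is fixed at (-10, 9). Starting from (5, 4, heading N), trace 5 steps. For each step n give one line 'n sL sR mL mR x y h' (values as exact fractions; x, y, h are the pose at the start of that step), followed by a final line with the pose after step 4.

n=0: pose=(5,4,N); sL=1, sR=8/17; mL=1, mR=33/34; mL+mR=67/34 → advance +1; mR−mL=-1/34 → turn -1·90°
n=1: pose=(5,5,E); sL=160/257, sR=32/61; mL=160/257, mR=13104/15677; mL+mR=22864/15677 → advance +1; mR−mL=3344/15677 → turn +1·90°
n=2: pose=(6,5,N); sL=80/89, sR=16/37; mL=80/89, mR=2904/3293; mL+mR=5864/3293 → advance +1; mR−mL=-56/3293 → turn -1·90°
n=3: pose=(6,6,E); sL=160/289, sR=32/65; mL=160/289, mR=14448/18785; mL+mR=24848/18785 → advance +1; mR−mL=4048/18785 → turn +1·90°
n=4: pose=(7,6,N); sL=4/5, sR=40/101; mL=4/5, mR=402/505; mL+mR=806/505 → advance +1; mR−mL=-2/505 → turn -1·90°

0 1 8/17 1 33/34 5 4 N
1 160/257 32/61 160/257 13104/15677 5 5 E
2 80/89 16/37 80/89 2904/3293 6 5 N
3 160/289 32/65 160/289 14448/18785 6 6 E
4 4/5 40/101 4/5 402/505 7 6 N
final 7 7 E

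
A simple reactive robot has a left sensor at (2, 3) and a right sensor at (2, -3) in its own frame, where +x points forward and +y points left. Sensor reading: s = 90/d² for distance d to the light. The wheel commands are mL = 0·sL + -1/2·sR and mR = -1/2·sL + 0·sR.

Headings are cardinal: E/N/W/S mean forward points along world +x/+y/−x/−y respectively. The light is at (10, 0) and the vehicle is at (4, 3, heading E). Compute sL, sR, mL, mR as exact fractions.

45/26 45/8 -45/16 -45/52

left sensor world pos  = (6, 6); dL² = 52
right sensor world pos = (6, 0); dR² = 16
sL = 90/52 = 45/26
sR = 90/16 = 45/8
mL = 0·sL + -1/2·sR = -45/16
mR = -1/2·sL + 0·sR = -45/52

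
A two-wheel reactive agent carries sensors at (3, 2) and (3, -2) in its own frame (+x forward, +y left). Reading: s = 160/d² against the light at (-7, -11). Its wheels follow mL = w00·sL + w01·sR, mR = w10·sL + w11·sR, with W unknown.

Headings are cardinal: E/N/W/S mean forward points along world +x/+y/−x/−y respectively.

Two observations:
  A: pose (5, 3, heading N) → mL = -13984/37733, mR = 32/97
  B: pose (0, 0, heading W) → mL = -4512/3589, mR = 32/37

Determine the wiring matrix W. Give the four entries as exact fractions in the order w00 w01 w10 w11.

obs A: pose=(5,3,N) → sL=160/389, sR=32/97, mL=-13984/37733, mR=32/97
obs B: pose=(0,0,W) → sL=160/97, sR=32/37, mL=-4512/3589, mR=32/37
sensor matrix S = [[160/389, 32/97], [160/97, 32/37]]; det S = -25518080/135423737
solve [mL_A; mL_B] = S·[w00; w01] and [mR_A; mR_B] = S·[w10; w11]:
  w00 = -1/2, w01 = -1/2, w10 = 0, w11 = 1

-1/2 -1/2 0 1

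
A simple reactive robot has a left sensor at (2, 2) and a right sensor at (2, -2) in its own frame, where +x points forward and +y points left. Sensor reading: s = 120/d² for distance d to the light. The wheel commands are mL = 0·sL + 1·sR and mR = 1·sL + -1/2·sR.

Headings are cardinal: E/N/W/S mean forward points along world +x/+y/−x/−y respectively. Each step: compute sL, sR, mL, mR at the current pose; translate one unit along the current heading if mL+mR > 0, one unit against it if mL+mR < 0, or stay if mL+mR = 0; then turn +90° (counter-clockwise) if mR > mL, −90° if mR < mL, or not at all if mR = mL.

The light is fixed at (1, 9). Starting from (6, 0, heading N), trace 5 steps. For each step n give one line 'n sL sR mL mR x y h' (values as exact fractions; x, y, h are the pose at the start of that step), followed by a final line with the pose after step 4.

n=0: pose=(6,0,N); sL=60/29, sR=60/49; mL=60/49, mR=2070/1421; mL+mR=3810/1421 → advance +1; mR−mL=330/1421 → turn +1·90°
n=1: pose=(6,1,W); sL=120/109, sR=8/3; mL=8/3, mR=-76/327; mL+mR=796/327 → advance +1; mR−mL=-316/109 → turn -1·90°
n=2: pose=(5,1,N); sL=3, sR=5/3; mL=5/3, mR=13/6; mL+mR=23/6 → advance +1; mR−mL=1/2 → turn +1·90°
n=3: pose=(5,2,W); sL=24/17, sR=120/29; mL=120/29, mR=-324/493; mL+mR=1716/493 → advance +1; mR−mL=-2364/493 → turn -1·90°
n=4: pose=(4,2,N); sL=60/13, sR=12/5; mL=12/5, mR=222/65; mL+mR=378/65 → advance +1; mR−mL=66/65 → turn +1·90°

0 60/29 60/49 60/49 2070/1421 6 0 N
1 120/109 8/3 8/3 -76/327 6 1 W
2 3 5/3 5/3 13/6 5 1 N
3 24/17 120/29 120/29 -324/493 5 2 W
4 60/13 12/5 12/5 222/65 4 2 N
final 4 3 W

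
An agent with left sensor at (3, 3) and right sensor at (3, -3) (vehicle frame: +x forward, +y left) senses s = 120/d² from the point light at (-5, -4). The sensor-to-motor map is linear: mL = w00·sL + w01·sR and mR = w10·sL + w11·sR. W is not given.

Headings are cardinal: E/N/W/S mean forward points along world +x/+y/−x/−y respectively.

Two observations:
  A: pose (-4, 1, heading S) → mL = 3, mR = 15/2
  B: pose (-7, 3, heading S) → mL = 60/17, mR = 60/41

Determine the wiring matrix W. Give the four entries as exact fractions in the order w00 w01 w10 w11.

1/2 0 0 1/2

obs A: pose=(-4,1,S) → sL=6, sR=15, mL=3, mR=15/2
obs B: pose=(-7,3,S) → sL=120/17, sR=120/41, mL=60/17, mR=60/41
sensor matrix S = [[6, 15], [120/17, 120/41]]; det S = -61560/697
solve [mL_A; mL_B] = S·[w00; w01] and [mR_A; mR_B] = S·[w10; w11]:
  w00 = 1/2, w01 = 0, w10 = 0, w11 = 1/2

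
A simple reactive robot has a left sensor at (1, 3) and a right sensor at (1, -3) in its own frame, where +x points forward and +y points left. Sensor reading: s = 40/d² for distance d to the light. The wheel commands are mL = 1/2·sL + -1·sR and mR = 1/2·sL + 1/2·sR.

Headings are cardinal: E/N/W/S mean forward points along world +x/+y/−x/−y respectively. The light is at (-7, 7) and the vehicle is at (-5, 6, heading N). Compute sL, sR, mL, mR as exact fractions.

left sensor world pos  = (-8, 7); dL² = 1
right sensor world pos = (-2, 7); dR² = 25
sL = 40/1 = 40
sR = 40/25 = 8/5
mL = 1/2·sL + -1·sR = 92/5
mR = 1/2·sL + 1/2·sR = 104/5

40 8/5 92/5 104/5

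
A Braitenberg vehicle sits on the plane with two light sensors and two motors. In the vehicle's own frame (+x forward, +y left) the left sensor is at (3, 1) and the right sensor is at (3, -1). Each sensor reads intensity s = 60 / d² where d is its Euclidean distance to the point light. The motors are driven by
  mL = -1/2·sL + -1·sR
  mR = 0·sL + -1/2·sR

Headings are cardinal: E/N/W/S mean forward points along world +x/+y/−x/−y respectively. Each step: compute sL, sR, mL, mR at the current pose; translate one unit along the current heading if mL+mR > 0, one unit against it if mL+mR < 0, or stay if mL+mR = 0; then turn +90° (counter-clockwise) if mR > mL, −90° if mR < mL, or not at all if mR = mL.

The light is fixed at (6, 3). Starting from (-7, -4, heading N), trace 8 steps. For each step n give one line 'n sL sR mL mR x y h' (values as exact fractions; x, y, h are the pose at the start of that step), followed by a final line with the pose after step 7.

0 15/53 3/8 -219/424 -3/16 -7 -4 N
1 60/337 12/61 -5874/20557 -6/61 -7 -5 W
2 30/121 6/29 -1161/3509 -3/29 -6 -5 S
3 20/39 12/29 -758/1131 -6/29 -6 -4 E
4 15/53 3/8 -219/424 -3/16 -7 -4 N
5 60/337 12/61 -5874/20557 -6/61 -7 -5 W
6 30/121 6/29 -1161/3509 -3/29 -6 -5 S
7 20/39 12/29 -758/1131 -6/29 -6 -4 E
final -7 -4 N

n=0: pose=(-7,-4,N); sL=15/53, sR=3/8; mL=-219/424, mR=-3/16; mL+mR=-597/848 → advance -1; mR−mL=279/848 → turn +1·90°
n=1: pose=(-7,-5,W); sL=60/337, sR=12/61; mL=-5874/20557, mR=-6/61; mL+mR=-7896/20557 → advance -1; mR−mL=3852/20557 → turn +1·90°
n=2: pose=(-6,-5,S); sL=30/121, sR=6/29; mL=-1161/3509, mR=-3/29; mL+mR=-1524/3509 → advance -1; mR−mL=798/3509 → turn +1·90°
n=3: pose=(-6,-4,E); sL=20/39, sR=12/29; mL=-758/1131, mR=-6/29; mL+mR=-992/1131 → advance -1; mR−mL=524/1131 → turn +1·90°
n=4: pose=(-7,-4,N); sL=15/53, sR=3/8; mL=-219/424, mR=-3/16; mL+mR=-597/848 → advance -1; mR−mL=279/848 → turn +1·90°
n=5: pose=(-7,-5,W); sL=60/337, sR=12/61; mL=-5874/20557, mR=-6/61; mL+mR=-7896/20557 → advance -1; mR−mL=3852/20557 → turn +1·90°
n=6: pose=(-6,-5,S); sL=30/121, sR=6/29; mL=-1161/3509, mR=-3/29; mL+mR=-1524/3509 → advance -1; mR−mL=798/3509 → turn +1·90°
n=7: pose=(-6,-4,E); sL=20/39, sR=12/29; mL=-758/1131, mR=-6/29; mL+mR=-992/1131 → advance -1; mR−mL=524/1131 → turn +1·90°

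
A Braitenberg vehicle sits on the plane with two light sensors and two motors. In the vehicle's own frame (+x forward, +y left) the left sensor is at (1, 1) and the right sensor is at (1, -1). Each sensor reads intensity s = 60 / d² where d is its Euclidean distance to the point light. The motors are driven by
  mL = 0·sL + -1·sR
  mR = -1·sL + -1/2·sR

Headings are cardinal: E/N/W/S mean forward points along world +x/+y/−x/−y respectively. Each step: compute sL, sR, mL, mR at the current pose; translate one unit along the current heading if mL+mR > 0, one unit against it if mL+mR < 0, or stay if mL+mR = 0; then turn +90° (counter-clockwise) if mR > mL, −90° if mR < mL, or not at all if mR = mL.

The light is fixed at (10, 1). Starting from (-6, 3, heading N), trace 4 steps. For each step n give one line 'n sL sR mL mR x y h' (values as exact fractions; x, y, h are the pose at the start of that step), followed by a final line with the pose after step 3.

n=0: pose=(-6,3,N); sL=30/149, sR=10/39; mL=-10/39, mR=-1915/5811; mL+mR=-1135/1937 → advance -1; mR−mL=-425/5811 → turn -1·90°
n=1: pose=(-6,2,E); sL=60/229, sR=4/15; mL=-4/15, mR=-1358/3435; mL+mR=-758/1145 → advance -1; mR−mL=-442/3435 → turn -1·90°
n=2: pose=(-7,2,S); sL=15/64, sR=5/27; mL=-5/27, mR=-565/1728; mL+mR=-295/576 → advance -1; mR−mL=-245/1728 → turn -1·90°
n=3: pose=(-7,3,W); sL=12/65, sR=20/111; mL=-20/111, mR=-1982/7215; mL+mR=-1094/2405 → advance -1; mR−mL=-682/7215 → turn -1·90°

0 30/149 10/39 -10/39 -1915/5811 -6 3 N
1 60/229 4/15 -4/15 -1358/3435 -6 2 E
2 15/64 5/27 -5/27 -565/1728 -7 2 S
3 12/65 20/111 -20/111 -1982/7215 -7 3 W
final -6 3 N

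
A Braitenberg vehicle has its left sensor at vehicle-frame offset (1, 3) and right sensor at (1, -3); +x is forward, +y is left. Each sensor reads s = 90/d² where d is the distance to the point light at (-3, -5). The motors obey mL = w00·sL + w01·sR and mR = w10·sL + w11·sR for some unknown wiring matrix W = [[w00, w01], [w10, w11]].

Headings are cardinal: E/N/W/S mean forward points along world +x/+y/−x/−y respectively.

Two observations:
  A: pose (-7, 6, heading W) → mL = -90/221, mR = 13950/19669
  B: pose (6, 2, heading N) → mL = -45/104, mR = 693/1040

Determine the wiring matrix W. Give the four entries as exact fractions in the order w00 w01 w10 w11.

obs A: pose=(-7,6,W) → sL=90/89, sR=90/221, mL=-90/221, mR=13950/19669
obs B: pose=(6,2,N) → sL=9/10, sR=45/104, mL=-45/104, mR=693/1040
sensor matrix S = [[90/89, 90/221], [9/10, 45/104]]; det S = 5589/78676
solve [mL_A; mL_B] = S·[w00; w01] and [mR_A; mR_B] = S·[w10; w11]:
  w00 = 0, w01 = -1, w10 = 1/2, w11 = 1/2

0 -1 1/2 1/2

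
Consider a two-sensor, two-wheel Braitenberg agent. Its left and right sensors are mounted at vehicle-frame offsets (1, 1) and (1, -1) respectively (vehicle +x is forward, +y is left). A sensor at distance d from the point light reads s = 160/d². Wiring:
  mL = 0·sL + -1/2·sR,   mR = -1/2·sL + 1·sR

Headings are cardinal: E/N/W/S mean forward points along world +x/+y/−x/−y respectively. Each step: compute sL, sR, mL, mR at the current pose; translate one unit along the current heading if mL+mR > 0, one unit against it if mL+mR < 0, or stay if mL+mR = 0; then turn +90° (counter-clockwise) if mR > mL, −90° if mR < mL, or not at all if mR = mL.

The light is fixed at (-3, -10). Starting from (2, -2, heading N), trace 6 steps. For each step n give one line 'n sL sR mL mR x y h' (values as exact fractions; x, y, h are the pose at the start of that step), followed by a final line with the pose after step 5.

0 160/97 160/117 -80/117 6160/11349 2 -2 N
1 40/13 2 -1 6/13 2 -3 W
2 32/17 160/61 -80/61 1744/1037 3 -3 S
3 80/49 80/37 -40/37 2440/1813 3 -4 E
4 32/17 160/113 -80/113 912/1921 4 -4 N
5 40/13 20/9 -10/9 80/117 4 -5 W
final 5 -5 S

n=0: pose=(2,-2,N); sL=160/97, sR=160/117; mL=-80/117, mR=6160/11349; mL+mR=-1600/11349 → advance -1; mR−mL=4640/3783 → turn +1·90°
n=1: pose=(2,-3,W); sL=40/13, sR=2; mL=-1, mR=6/13; mL+mR=-7/13 → advance -1; mR−mL=19/13 → turn +1·90°
n=2: pose=(3,-3,S); sL=32/17, sR=160/61; mL=-80/61, mR=1744/1037; mL+mR=384/1037 → advance +1; mR−mL=3104/1037 → turn +1·90°
n=3: pose=(3,-4,E); sL=80/49, sR=80/37; mL=-40/37, mR=2440/1813; mL+mR=480/1813 → advance +1; mR−mL=4400/1813 → turn +1·90°
n=4: pose=(4,-4,N); sL=32/17, sR=160/113; mL=-80/113, mR=912/1921; mL+mR=-448/1921 → advance -1; mR−mL=2272/1921 → turn +1·90°
n=5: pose=(4,-5,W); sL=40/13, sR=20/9; mL=-10/9, mR=80/117; mL+mR=-50/117 → advance -1; mR−mL=70/39 → turn +1·90°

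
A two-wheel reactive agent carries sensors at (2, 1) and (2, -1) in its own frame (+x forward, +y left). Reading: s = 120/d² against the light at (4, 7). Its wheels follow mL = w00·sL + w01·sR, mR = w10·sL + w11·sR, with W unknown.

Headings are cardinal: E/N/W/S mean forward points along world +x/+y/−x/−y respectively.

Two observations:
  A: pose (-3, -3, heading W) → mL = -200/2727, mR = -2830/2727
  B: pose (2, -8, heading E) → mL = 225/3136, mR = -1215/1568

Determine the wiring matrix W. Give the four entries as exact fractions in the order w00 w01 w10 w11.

obs A: pose=(-3,-3,W) → sL=60/101, sR=20/27, mL=-200/2727, mR=-2830/2727
obs B: pose=(2,-8,E) → sL=30/49, sR=15/32, mL=225/3136, mR=-1215/1568
sensor matrix S = [[60/101, 20/27], [30/49, 15/32]]; det S = -62375/356328
solve [mL_A; mL_B] = S·[w00; w01] and [mR_A; mR_B] = S·[w10; w11]:
  w00 = 1/2, w01 = -1/2, w10 = -1/2, w11 = -1

1/2 -1/2 -1/2 -1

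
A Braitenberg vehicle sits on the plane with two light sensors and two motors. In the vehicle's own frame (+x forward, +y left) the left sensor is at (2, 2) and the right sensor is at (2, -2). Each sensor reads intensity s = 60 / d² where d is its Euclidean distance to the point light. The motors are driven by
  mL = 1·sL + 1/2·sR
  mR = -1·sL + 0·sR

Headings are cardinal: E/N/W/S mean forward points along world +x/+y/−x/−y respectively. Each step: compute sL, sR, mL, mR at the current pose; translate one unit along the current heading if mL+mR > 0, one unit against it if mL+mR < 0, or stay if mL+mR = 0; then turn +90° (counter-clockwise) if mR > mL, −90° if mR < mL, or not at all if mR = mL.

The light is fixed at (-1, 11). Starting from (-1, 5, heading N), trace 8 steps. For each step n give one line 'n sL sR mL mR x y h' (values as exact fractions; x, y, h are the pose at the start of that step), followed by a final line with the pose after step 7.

n=0: pose=(-1,5,N); sL=3, sR=3; mL=9/2, mR=-3; mL+mR=3/2 → advance +1; mR−mL=-15/2 → turn -1·90°
n=1: pose=(-1,6,E); sL=60/13, sR=60/53; mL=3570/689, mR=-60/13; mL+mR=30/53 → advance +1; mR−mL=-6750/689 → turn -1·90°
n=2: pose=(0,6,S); sL=30/29, sR=6/5; mL=237/145, mR=-30/29; mL+mR=3/5 → advance +1; mR−mL=-387/145 → turn -1·90°
n=3: pose=(0,5,W); sL=12/13, sR=60/17; mL=594/221, mR=-12/13; mL+mR=30/17 → advance +1; mR−mL=-798/221 → turn -1·90°
n=4: pose=(-1,5,N); sL=3, sR=3; mL=9/2, mR=-3; mL+mR=3/2 → advance +1; mR−mL=-15/2 → turn -1·90°
n=5: pose=(-1,6,E); sL=60/13, sR=60/53; mL=3570/689, mR=-60/13; mL+mR=30/53 → advance +1; mR−mL=-6750/689 → turn -1·90°
n=6: pose=(0,6,S); sL=30/29, sR=6/5; mL=237/145, mR=-30/29; mL+mR=3/5 → advance +1; mR−mL=-387/145 → turn -1·90°
n=7: pose=(0,5,W); sL=12/13, sR=60/17; mL=594/221, mR=-12/13; mL+mR=30/17 → advance +1; mR−mL=-798/221 → turn -1·90°

0 3 3 9/2 -3 -1 5 N
1 60/13 60/53 3570/689 -60/13 -1 6 E
2 30/29 6/5 237/145 -30/29 0 6 S
3 12/13 60/17 594/221 -12/13 0 5 W
4 3 3 9/2 -3 -1 5 N
5 60/13 60/53 3570/689 -60/13 -1 6 E
6 30/29 6/5 237/145 -30/29 0 6 S
7 12/13 60/17 594/221 -12/13 0 5 W
final -1 5 N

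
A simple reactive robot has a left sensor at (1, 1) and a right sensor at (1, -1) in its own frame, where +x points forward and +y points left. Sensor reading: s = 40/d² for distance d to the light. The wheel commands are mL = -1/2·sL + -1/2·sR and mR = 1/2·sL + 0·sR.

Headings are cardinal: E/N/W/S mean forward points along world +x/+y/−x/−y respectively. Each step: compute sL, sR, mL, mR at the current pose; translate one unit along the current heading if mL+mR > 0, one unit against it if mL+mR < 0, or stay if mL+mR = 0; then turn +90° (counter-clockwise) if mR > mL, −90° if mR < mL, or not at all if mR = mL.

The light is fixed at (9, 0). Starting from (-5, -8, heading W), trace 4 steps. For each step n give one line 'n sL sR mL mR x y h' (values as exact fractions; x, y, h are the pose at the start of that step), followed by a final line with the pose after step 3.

0 20/153 20/137 -2900/20961 10/153 -5 -8 W
1 8/45 40/277 -2008/12465 4/45 -4 -8 S
2 2/9 5/26 -97/468 1/9 -4 -7 E
3 40/261 8/41 -1864/10701 20/261 -5 -7 N
final -5 -8 W

n=0: pose=(-5,-8,W); sL=20/153, sR=20/137; mL=-2900/20961, mR=10/153; mL+mR=-10/137 → advance -1; mR−mL=4270/20961 → turn +1·90°
n=1: pose=(-4,-8,S); sL=8/45, sR=40/277; mL=-2008/12465, mR=4/45; mL+mR=-20/277 → advance -1; mR−mL=3116/12465 → turn +1·90°
n=2: pose=(-4,-7,E); sL=2/9, sR=5/26; mL=-97/468, mR=1/9; mL+mR=-5/52 → advance -1; mR−mL=149/468 → turn +1·90°
n=3: pose=(-5,-7,N); sL=40/261, sR=8/41; mL=-1864/10701, mR=20/261; mL+mR=-4/41 → advance -1; mR−mL=2684/10701 → turn +1·90°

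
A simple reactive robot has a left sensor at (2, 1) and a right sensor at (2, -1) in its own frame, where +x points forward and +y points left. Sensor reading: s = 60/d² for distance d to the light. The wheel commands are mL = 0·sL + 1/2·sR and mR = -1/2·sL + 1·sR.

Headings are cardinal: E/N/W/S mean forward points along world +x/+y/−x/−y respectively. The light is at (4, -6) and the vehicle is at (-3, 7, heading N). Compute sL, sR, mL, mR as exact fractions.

left sensor world pos  = (-4, 9); dL² = 289
right sensor world pos = (-2, 9); dR² = 261
sL = 60/289 = 60/289
sR = 60/261 = 20/87
mL = 0·sL + 1/2·sR = 10/87
mR = -1/2·sL + 1·sR = 3170/25143

60/289 20/87 10/87 3170/25143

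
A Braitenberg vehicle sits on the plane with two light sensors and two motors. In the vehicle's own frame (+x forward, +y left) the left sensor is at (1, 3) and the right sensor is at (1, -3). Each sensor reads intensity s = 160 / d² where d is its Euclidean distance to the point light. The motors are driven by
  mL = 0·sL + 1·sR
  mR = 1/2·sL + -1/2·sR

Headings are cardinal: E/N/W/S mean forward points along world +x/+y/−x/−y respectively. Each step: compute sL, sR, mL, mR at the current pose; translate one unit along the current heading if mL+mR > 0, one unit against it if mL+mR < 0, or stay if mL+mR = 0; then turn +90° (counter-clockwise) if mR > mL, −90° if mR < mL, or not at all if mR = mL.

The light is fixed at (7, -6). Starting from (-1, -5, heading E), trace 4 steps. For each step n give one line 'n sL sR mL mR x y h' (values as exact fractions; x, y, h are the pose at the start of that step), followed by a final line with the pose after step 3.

0 32/13 160/53 160/53 -192/689 -1 -5 E
1 10 8/5 8/5 21/5 0 -5 S
2 32/9 32/9 32/9 0 0 -6 E
3 16 80/41 80/41 288/41 1 -6 S
final 1 -7 E

n=0: pose=(-1,-5,E); sL=32/13, sR=160/53; mL=160/53, mR=-192/689; mL+mR=1888/689 → advance +1; mR−mL=-2272/689 → turn -1·90°
n=1: pose=(0,-5,S); sL=10, sR=8/5; mL=8/5, mR=21/5; mL+mR=29/5 → advance +1; mR−mL=13/5 → turn +1·90°
n=2: pose=(0,-6,E); sL=32/9, sR=32/9; mL=32/9, mR=0; mL+mR=32/9 → advance +1; mR−mL=-32/9 → turn -1·90°
n=3: pose=(1,-6,S); sL=16, sR=80/41; mL=80/41, mR=288/41; mL+mR=368/41 → advance +1; mR−mL=208/41 → turn +1·90°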